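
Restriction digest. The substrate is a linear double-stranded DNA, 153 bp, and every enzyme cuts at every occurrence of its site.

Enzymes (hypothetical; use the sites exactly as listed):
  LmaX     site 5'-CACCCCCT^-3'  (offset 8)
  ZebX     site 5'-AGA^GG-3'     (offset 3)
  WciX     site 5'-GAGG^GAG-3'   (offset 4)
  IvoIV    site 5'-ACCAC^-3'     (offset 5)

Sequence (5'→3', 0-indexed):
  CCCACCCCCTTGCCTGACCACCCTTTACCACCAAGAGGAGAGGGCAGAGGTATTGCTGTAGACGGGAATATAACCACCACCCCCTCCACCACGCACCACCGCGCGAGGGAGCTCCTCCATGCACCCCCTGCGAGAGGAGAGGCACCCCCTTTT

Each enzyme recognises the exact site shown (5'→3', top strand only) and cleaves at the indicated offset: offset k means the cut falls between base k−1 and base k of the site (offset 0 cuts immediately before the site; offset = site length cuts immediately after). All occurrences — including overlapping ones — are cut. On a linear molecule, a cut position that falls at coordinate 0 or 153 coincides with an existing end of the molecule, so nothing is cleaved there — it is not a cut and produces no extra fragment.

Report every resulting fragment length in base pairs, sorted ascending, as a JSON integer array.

[3,3,5,5,5,5,6,7,7,7,9,10,10,10,11,21,29]

Scan for sites:
  LmaX (CACCCCCT, off=8): starts [2, 77, 121, 142] → cuts [10, 85, 129, 150]
  ZebX (AGAGG, off=3): starts [33, 38, 45, 132, 137] → cuts [36, 41, 48, 135, 140]
  WciX (GAGGGAG, off=4): starts [104] → cuts [108]
  IvoIV (ACCAC, off=5): starts [16, 26, 72, 75, 87, 94] → cuts [21, 31, 77, 80, 92, 99]

All cut coordinates (distinct, sorted): [10, 21, 31, 36, 41, 48, 77, 80, 85, 92, 99, 108, 129, 135, 140, 150]

Fragments:
  [0,10): 10 bp
  [10,21): 11 bp
  [21,31): 10 bp
  [31,36): 5 bp
  [36,41): 5 bp
  [41,48): 7 bp
  [48,77): 29 bp
  [77,80): 3 bp
  [80,85): 5 bp
  [85,92): 7 bp
  [92,99): 7 bp
  [99,108): 9 bp
  [108,129): 21 bp
  [129,135): 6 bp
  [135,140): 5 bp
  [140,150): 10 bp
  [150,153): 3 bp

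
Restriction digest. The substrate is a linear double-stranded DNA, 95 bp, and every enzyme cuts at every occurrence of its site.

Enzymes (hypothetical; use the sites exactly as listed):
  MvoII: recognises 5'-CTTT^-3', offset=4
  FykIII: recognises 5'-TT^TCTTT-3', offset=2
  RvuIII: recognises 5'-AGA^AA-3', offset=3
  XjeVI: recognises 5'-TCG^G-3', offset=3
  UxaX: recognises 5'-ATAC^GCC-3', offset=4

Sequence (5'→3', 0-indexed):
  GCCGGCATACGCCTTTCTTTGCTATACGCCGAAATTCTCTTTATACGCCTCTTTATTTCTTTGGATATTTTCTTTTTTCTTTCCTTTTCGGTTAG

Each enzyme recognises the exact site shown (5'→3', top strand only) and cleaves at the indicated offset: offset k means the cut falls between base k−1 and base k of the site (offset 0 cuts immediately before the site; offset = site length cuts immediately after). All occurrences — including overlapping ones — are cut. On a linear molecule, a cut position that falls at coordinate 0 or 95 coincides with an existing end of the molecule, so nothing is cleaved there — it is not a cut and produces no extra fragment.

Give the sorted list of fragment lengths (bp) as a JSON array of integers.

Site scan:
  MvoII (CTTT, off=4): starts [12, 16, 38, 50, 58, 71, 78, 83] → cuts [16, 20, 42, 54, 62, 75, 82, 87]
  FykIII (TTTCTTT, off=2): starts [13, 55, 68, 75] → cuts [15, 57, 70, 77]
  RvuIII (AGAAA, off=3): no sites
  XjeVI (TCGG, off=3): starts [87] → cuts [90]
  UxaX (ATACGCC, off=4): starts [6, 23, 42] → cuts [10, 27, 46]

All cut coordinates (distinct, sorted): [10, 15, 16, 20, 27, 42, 46, 54, 57, 62, 70, 75, 77, 82, 87, 90]

Fragments:
  [0,10): 10 bp
  [10,15): 5 bp
  [15,16): 1 bp
  [16,20): 4 bp
  [20,27): 7 bp
  [27,42): 15 bp
  [42,46): 4 bp
  [46,54): 8 bp
  [54,57): 3 bp
  [57,62): 5 bp
  [62,70): 8 bp
  [70,75): 5 bp
  [75,77): 2 bp
  [77,82): 5 bp
  [82,87): 5 bp
  [87,90): 3 bp
  [90,95): 5 bp

[1,2,3,3,4,4,5,5,5,5,5,5,7,8,8,10,15]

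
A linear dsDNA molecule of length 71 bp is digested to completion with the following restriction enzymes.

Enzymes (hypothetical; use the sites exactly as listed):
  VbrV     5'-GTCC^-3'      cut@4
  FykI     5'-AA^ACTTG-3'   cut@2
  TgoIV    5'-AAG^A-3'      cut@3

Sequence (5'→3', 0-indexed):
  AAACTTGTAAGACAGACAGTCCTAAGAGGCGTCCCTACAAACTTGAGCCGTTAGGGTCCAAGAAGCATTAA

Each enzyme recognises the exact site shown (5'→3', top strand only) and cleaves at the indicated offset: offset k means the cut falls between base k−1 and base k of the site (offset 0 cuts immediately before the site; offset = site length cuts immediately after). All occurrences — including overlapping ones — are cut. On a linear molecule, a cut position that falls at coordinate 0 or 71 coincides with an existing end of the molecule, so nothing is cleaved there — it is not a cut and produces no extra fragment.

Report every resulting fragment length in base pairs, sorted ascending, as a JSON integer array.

[2,3,4,6,8,9,9,11,19]

Per-enzyme occurrences:
  VbrV GTCC/4: at [18, 30, 55] ⇒ [22, 34, 59]
  FykI AAACTTG/2: at [0, 38] ⇒ [2, 40]
  TgoIV AAGA/3: at [8, 23, 59] ⇒ [11, 26, 62]

All cut coordinates (distinct, sorted): [2, 11, 22, 26, 34, 40, 59, 62]

Fragment lengths:
  [0,2): 2 bp
  [2,11): 9 bp
  [11,22): 11 bp
  [22,26): 4 bp
  [26,34): 8 bp
  [34,40): 6 bp
  [40,59): 19 bp
  [59,62): 3 bp
  [62,71): 9 bp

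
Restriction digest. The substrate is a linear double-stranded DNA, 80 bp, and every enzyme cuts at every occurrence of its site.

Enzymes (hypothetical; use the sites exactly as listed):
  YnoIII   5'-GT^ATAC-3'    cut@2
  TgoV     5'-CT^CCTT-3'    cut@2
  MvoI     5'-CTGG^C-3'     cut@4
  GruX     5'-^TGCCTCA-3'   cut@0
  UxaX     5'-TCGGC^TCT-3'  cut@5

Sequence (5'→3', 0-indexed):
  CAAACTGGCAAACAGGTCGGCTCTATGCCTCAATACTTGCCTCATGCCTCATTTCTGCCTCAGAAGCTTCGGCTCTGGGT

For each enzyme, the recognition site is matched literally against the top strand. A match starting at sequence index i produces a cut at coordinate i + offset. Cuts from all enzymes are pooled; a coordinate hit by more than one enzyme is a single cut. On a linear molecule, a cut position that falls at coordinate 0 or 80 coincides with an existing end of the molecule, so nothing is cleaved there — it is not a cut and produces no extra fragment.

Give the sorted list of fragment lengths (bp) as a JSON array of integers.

[4,7,7,8,11,12,13,18]

Scan for sites:
  YnoIII (GTATAC, off=2): no sites
  TgoV (CTCCTT, off=2): no sites
  MvoI CTGGC/4: at [4] ⇒ [8]
  GruX TGCCTCA/0: at [25, 37, 44, 55] ⇒ [25, 37, 44, 55]
  UxaX TCGGCTCT/5: at [16, 68] ⇒ [21, 73]

All cut coordinates (distinct, sorted): [8, 21, 25, 37, 44, 55, 73]

Fragments:
  [0,8): 8 bp
  [8,21): 13 bp
  [21,25): 4 bp
  [25,37): 12 bp
  [37,44): 7 bp
  [44,55): 11 bp
  [55,73): 18 bp
  [73,80): 7 bp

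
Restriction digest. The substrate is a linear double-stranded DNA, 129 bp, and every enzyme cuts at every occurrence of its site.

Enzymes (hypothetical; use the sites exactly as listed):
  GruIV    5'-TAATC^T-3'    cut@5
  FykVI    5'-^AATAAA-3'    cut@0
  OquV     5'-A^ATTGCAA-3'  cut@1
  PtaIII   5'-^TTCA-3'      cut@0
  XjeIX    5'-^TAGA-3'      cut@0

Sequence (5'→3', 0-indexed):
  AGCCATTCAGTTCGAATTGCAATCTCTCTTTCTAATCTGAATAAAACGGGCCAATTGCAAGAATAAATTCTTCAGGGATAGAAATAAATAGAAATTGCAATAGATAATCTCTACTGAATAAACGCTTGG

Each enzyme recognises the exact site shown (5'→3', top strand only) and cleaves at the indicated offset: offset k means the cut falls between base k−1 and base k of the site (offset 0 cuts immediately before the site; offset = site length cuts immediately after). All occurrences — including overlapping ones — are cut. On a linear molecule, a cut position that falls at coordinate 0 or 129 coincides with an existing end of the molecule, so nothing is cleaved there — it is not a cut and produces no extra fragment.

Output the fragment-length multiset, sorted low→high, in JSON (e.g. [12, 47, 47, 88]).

Scan for sites:
  GruIV (TAATCT, off=5): starts [32, 104] → cuts [37, 109]
  FykVI (AATAAA, off=0): starts [39, 61, 82, 116] → cuts [39, 61, 82, 116]
  OquV (AATTGCAA, off=1): starts [14, 52, 92] → cuts [15, 53, 93]
  PtaIII (TTCA, off=0): starts [5, 70] → cuts [5, 70]
  XjeIX (TAGA, off=0): starts [78, 88, 100] → cuts [78, 88, 100]

Pooled cuts: [5, 15, 37, 39, 53, 61, 70, 78, 82, 88, 93, 100, 109, 116]

Fragment lengths:
  [0,5): 5 bp
  [5,15): 10 bp
  [15,37): 22 bp
  [37,39): 2 bp
  [39,53): 14 bp
  [53,61): 8 bp
  [61,70): 9 bp
  [70,78): 8 bp
  [78,82): 4 bp
  [82,88): 6 bp
  [88,93): 5 bp
  [93,100): 7 bp
  [100,109): 9 bp
  [109,116): 7 bp
  [116,129): 13 bp

[2,4,5,5,6,7,7,8,8,9,9,10,13,14,22]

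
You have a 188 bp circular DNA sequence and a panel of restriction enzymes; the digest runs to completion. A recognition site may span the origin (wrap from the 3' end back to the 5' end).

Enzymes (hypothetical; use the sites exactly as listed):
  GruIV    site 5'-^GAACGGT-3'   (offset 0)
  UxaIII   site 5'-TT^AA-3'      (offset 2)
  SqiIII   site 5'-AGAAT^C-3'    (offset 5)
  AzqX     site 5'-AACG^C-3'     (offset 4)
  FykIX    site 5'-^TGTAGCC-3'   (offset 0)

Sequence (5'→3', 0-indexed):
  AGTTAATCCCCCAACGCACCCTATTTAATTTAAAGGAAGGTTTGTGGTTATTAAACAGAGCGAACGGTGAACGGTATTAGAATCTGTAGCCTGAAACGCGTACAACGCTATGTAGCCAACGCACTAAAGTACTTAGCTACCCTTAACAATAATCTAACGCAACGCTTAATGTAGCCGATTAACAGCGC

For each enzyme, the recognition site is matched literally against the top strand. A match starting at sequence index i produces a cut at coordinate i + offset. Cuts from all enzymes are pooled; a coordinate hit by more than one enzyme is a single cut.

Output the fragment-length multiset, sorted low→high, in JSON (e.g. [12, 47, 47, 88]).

Per-enzyme occurrences:
  GruIV (GAACGGT, off=0): starts [61, 68] → cuts [61, 68]
  UxaIII (TTAA, off=2): starts [2, 24, 29, 50, 142, 165, 178] → cuts [4, 26, 31, 52, 144, 167, 180]
  SqiIII (AGAATC, off=5): starts [78] → cuts [83]
  AzqX (AACGC, off=4): starts [12, 94, 103, 117, 155, 160] → cuts [16, 98, 107, 121, 159, 164]
  FykIX (TGTAGCC, off=0): starts [84, 110, 169] → cuts [84, 110, 169]

All cut coordinates (distinct, sorted): [4, 16, 26, 31, 52, 61, 68, 83, 84, 98, 107, 110, 121, 144, 159, 164, 167, 169, 180]

Fragment lengths:
  4→16: 12 bp
  16→26: 10 bp
  26→31: 5 bp
  31→52: 21 bp
  52→61: 9 bp
  61→68: 7 bp
  68→83: 15 bp
  83→84: 1 bp
  84→98: 14 bp
  98→107: 9 bp
  107→110: 3 bp
  110→121: 11 bp
  121→144: 23 bp
  144→159: 15 bp
  159→164: 5 bp
  164→167: 3 bp
  167→169: 2 bp
  169→180: 11 bp
  180→4 (wrap): 188-180+4 = 12 bp

[1,2,3,3,5,5,7,9,9,10,11,11,12,12,14,15,15,21,23]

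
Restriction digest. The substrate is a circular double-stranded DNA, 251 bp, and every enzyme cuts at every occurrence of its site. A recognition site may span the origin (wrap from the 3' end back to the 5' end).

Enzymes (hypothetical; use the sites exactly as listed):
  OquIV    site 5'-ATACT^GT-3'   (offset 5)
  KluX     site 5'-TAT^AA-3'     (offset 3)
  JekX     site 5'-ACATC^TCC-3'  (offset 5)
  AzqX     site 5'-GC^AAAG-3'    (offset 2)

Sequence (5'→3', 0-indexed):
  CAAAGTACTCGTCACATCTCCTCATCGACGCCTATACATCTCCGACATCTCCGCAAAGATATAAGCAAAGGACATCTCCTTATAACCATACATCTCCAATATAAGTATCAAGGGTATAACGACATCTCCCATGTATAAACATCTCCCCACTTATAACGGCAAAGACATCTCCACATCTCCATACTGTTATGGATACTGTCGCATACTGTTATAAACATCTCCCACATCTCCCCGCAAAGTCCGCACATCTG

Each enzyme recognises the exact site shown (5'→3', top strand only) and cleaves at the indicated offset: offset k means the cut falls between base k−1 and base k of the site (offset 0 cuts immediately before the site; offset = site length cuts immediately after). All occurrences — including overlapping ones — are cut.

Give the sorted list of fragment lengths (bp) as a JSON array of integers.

[4,5,5,6,7,7,7,7,8,8,8,8,9,9,9,9,10,10,10,11,11,12,15,17,17,22]

Site scan:
  OquIV ATACTGT/5: at [180, 192, 202] ⇒ [185, 197, 207]
  KluX TATAA/3: at [59, 80, 99, 114, 133, 151, 209] ⇒ [62, 83, 102, 117, 136, 154, 212]
  JekX ACATCTCC/5: at [13, 35, 44, 71, 89, 121, 138, 164, 172, 214, 223] ⇒ [18, 40, 49, 76, 94, 126, 143, 169, 177, 219, 228]
  AzqX GCAAAG/2: at [52, 64, 158, 233, 250] ⇒ [1, 54, 66, 160, 235]

All cut coordinates (distinct, sorted): [1, 18, 40, 49, 54, 62, 66, 76, 83, 94, 102, 117, 126, 136, 143, 154, 160, 169, 177, 185, 197, 207, 212, 219, 228, 235]

Fragment lengths:
  1→18: 17 bp
  18→40: 22 bp
  40→49: 9 bp
  49→54: 5 bp
  54→62: 8 bp
  62→66: 4 bp
  66→76: 10 bp
  76→83: 7 bp
  83→94: 11 bp
  94→102: 8 bp
  102→117: 15 bp
  117→126: 9 bp
  126→136: 10 bp
  136→143: 7 bp
  143→154: 11 bp
  154→160: 6 bp
  160→169: 9 bp
  169→177: 8 bp
  177→185: 8 bp
  185→197: 12 bp
  197→207: 10 bp
  207→212: 5 bp
  212→219: 7 bp
  219→228: 9 bp
  228→235: 7 bp
  235→1 (wrap): 251-235+1 = 17 bp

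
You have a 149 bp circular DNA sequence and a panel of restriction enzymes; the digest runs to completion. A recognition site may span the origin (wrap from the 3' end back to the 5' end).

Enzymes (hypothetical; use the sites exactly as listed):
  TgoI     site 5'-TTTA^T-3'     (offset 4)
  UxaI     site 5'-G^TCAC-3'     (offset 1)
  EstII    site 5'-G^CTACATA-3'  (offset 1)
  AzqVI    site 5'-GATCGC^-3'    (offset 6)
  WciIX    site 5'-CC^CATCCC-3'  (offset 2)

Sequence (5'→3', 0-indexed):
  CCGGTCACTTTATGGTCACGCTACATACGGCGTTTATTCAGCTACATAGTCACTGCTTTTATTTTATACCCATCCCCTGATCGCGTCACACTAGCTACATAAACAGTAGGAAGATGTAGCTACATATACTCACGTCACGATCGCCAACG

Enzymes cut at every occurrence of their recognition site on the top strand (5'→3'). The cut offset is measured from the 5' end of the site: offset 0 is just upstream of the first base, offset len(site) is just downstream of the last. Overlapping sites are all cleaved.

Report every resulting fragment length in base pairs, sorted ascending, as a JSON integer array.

[1,3,4,5,5,5,8,8,9,9,10,12,14,15,16,25]

Scan for sites:
  TgoI TTTAT/4: at [8, 32, 57, 62] ⇒ [12, 36, 61, 66]
  UxaI GTCAC/1: at [3, 14, 48, 84, 133] ⇒ [4, 15, 49, 85, 134]
  EstII GCTACATA/1: at [19, 40, 93, 118] ⇒ [20, 41, 94, 119]
  AzqVI GATCGC/6: at [78, 138] ⇒ [84, 144]
  WciIX CCCATCCC/2: at [68] ⇒ [70]

All cut coordinates (distinct, sorted): [4, 12, 15, 20, 36, 41, 49, 61, 66, 70, 84, 85, 94, 119, 134, 144]

Fragments:
  4→12: 8 bp
  12→15: 3 bp
  15→20: 5 bp
  20→36: 16 bp
  36→41: 5 bp
  41→49: 8 bp
  49→61: 12 bp
  61→66: 5 bp
  66→70: 4 bp
  70→84: 14 bp
  84→85: 1 bp
  85→94: 9 bp
  94→119: 25 bp
  119→134: 15 bp
  134→144: 10 bp
  144→4 (wrap): 149-144+4 = 9 bp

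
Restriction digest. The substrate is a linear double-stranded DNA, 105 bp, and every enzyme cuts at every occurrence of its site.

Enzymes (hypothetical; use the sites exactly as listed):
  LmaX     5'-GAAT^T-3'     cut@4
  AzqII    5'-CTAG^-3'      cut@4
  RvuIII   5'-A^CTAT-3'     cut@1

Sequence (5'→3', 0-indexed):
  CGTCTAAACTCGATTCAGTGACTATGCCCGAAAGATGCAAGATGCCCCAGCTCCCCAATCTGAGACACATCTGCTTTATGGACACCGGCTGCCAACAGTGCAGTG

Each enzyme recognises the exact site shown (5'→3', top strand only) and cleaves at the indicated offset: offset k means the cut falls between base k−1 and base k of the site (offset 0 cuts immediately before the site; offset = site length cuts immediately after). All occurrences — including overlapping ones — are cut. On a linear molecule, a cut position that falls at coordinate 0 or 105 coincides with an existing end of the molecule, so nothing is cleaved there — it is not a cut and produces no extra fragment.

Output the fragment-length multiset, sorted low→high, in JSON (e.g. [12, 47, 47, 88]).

[21,84]

Scan for sites:
  LmaX (GAATT, off=4): no sites
  AzqII (CTAG, off=4): no sites
  RvuIII (ACTAT, off=1): starts [20] → cuts [21]

All cut coordinates (distinct, sorted): [21]

Fragments:
  [0,21): 21 bp
  [21,105): 84 bp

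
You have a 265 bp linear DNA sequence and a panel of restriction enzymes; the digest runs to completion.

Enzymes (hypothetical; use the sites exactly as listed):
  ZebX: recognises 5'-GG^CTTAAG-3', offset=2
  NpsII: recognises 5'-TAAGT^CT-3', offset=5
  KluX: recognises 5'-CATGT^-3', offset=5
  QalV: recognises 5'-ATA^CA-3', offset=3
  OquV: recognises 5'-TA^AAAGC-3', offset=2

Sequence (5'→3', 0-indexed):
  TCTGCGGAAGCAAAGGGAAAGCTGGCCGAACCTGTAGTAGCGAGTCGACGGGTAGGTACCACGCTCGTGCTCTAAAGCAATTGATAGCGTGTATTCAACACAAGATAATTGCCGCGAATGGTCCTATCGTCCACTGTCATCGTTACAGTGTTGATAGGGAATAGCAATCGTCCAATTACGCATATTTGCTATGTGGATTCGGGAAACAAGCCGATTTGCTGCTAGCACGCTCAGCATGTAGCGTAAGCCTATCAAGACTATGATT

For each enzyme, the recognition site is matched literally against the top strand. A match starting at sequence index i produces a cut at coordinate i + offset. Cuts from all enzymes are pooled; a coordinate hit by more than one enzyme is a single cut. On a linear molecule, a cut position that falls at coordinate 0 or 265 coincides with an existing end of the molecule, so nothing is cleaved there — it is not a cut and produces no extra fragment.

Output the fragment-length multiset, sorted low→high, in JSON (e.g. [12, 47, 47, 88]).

Per-enzyme occurrences:
  ZebX (GGCTTAAG, off=2): no sites
  NpsII (TAAGTCT, off=5): no sites
  KluX CATGT/5: at [234] ⇒ [239]
  QalV (ATACA, off=3): no sites
  OquV (TAAAAGC, off=2): no sites

All cut coordinates (distinct, sorted): [239]

Fragment lengths:
  [0,239): 239 bp
  [239,265): 26 bp

[26,239]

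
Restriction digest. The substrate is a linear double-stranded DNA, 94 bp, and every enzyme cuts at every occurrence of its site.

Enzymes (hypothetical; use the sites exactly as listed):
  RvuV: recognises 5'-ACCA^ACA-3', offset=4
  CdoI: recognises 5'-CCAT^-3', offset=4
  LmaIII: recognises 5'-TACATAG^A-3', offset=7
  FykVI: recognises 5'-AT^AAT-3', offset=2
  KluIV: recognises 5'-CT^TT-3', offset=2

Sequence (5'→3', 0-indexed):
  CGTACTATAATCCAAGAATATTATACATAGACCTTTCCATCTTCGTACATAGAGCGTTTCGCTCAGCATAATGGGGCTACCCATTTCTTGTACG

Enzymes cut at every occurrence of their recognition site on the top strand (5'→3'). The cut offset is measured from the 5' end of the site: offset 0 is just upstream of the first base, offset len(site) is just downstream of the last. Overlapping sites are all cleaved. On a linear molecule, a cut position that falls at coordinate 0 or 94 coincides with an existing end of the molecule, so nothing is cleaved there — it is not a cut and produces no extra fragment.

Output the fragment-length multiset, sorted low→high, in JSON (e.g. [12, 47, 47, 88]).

[4,6,8,10,12,15,17,22]

Per-enzyme occurrences:
  RvuV (ACCAACA, off=4): no sites
  CdoI (CCAT, off=4): starts [36, 80] → cuts [40, 84]
  LmaIII (TACATAGA, off=7): starts [23, 45] → cuts [30, 52]
  FykVI (ATAAT, off=2): starts [6, 67] → cuts [8, 69]
  KluIV (CTTT, off=2): starts [32] → cuts [34]

All cut coordinates (distinct, sorted): [8, 30, 34, 40, 52, 69, 84]

Fragments:
  [0,8): 8 bp
  [8,30): 22 bp
  [30,34): 4 bp
  [34,40): 6 bp
  [40,52): 12 bp
  [52,69): 17 bp
  [69,84): 15 bp
  [84,94): 10 bp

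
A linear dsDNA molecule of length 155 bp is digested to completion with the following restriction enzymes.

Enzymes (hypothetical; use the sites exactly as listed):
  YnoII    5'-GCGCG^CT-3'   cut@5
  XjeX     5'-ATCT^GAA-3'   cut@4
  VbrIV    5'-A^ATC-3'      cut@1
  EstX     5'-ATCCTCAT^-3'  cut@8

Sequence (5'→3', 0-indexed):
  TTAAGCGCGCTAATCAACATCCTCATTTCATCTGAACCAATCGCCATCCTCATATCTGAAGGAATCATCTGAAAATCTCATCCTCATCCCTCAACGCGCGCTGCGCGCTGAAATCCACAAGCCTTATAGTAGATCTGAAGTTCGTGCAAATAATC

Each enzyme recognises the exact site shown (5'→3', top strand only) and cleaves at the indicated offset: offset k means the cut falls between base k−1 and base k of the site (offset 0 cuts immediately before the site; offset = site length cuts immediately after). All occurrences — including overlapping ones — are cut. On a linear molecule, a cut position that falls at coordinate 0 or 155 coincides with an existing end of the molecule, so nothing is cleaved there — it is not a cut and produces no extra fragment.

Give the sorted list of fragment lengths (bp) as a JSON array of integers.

Scan for sites:
  YnoII GCGCGCT/5: at [4, 95, 102] ⇒ [9, 100, 107]
  XjeX ATCTGAA/4: at [29, 53, 66, 132] ⇒ [33, 57, 70, 136]
  VbrIV AATC/1: at [11, 38, 62, 73, 111, 151] ⇒ [12, 39, 63, 74, 112, 152]
  EstX ATCCTCAT/8: at [18, 45, 79] ⇒ [26, 53, 87]

Pooled cuts: [9, 12, 26, 33, 39, 53, 57, 63, 70, 74, 87, 100, 107, 112, 136, 152]

Fragments:
  [0,9): 9 bp
  [9,12): 3 bp
  [12,26): 14 bp
  [26,33): 7 bp
  [33,39): 6 bp
  [39,53): 14 bp
  [53,57): 4 bp
  [57,63): 6 bp
  [63,70): 7 bp
  [70,74): 4 bp
  [74,87): 13 bp
  [87,100): 13 bp
  [100,107): 7 bp
  [107,112): 5 bp
  [112,136): 24 bp
  [136,152): 16 bp
  [152,155): 3 bp

[3,3,4,4,5,6,6,7,7,7,9,13,13,14,14,16,24]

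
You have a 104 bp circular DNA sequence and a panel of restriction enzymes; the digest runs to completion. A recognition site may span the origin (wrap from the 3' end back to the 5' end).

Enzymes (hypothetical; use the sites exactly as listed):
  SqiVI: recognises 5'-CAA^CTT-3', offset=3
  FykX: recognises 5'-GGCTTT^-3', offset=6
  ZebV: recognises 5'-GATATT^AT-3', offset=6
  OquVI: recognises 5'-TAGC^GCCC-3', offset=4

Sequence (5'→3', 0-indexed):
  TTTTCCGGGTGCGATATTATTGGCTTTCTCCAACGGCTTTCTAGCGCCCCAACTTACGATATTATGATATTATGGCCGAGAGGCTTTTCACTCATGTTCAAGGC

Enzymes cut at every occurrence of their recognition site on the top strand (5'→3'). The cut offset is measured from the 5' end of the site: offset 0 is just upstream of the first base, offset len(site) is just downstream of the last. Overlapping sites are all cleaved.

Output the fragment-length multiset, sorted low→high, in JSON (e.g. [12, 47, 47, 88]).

Site scan:
  SqiVI CAACTT/3: at [49] ⇒ [52]
  FykX GGCTTT/6: at [21, 34, 81, 101] ⇒ [3, 27, 40, 87]
  ZebV GATATTAT/6: at [12, 57, 65] ⇒ [18, 63, 71]
  OquVI TAGCGCCC/4: at [41] ⇒ [45]

Pooled cuts: [3, 18, 27, 40, 45, 52, 63, 71, 87]

Fragments:
  3→18: 15 bp
  18→27: 9 bp
  27→40: 13 bp
  40→45: 5 bp
  45→52: 7 bp
  52→63: 11 bp
  63→71: 8 bp
  71→87: 16 bp
  87→3 (wrap): 104-87+3 = 20 bp

[5,7,8,9,11,13,15,16,20]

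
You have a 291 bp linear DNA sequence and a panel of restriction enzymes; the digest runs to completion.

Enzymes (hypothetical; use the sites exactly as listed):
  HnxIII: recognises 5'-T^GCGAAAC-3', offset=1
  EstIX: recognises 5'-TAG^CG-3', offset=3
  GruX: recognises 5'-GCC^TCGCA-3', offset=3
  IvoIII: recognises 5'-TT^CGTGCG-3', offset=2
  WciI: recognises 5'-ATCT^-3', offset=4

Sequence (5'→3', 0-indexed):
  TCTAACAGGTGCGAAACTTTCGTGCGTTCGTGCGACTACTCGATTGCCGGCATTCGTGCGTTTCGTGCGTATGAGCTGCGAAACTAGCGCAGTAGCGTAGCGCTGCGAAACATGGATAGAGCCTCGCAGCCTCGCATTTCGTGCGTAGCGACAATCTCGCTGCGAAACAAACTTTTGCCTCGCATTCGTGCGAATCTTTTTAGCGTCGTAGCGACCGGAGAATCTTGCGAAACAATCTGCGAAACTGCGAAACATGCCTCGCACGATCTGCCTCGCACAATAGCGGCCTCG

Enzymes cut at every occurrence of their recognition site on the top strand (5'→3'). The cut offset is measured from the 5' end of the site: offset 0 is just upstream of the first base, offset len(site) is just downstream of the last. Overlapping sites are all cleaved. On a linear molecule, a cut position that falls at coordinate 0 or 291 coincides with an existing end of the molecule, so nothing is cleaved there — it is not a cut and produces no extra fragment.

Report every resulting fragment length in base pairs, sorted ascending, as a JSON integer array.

Site scan:
  HnxIII (TGCGAAAC, off=1): starts [9, 76, 103, 160, 225, 237, 245] → cuts [10, 77, 104, 161, 226, 238, 246]
  EstIX (TAGCG, off=3): starts [84, 92, 97, 145, 200, 208, 280] → cuts [87, 95, 100, 148, 203, 211, 283]
  GruX (GCCTCGCA, off=3): starts [120, 128, 176, 255, 269] → cuts [123, 131, 179, 258, 272]
  IvoIII (TTCGTGCG, off=2): starts [18, 26, 52, 61, 137, 184] → cuts [20, 28, 54, 63, 139, 186]
  WciI (ATCT, off=4): starts [153, 193, 221, 234, 265] → cuts [157, 197, 225, 238, 269]

Pooled cuts: [10, 20, 28, 54, 63, 77, 87, 95, 100, 104, 123, 131, 139, 148, 157, 161, 179, 186, 197, 203, 211, 225, 226, 238, 246, 258, 269, 272, 283]

Fragments:
  [0,10): 10 bp
  [10,20): 10 bp
  [20,28): 8 bp
  [28,54): 26 bp
  [54,63): 9 bp
  [63,77): 14 bp
  [77,87): 10 bp
  [87,95): 8 bp
  [95,100): 5 bp
  [100,104): 4 bp
  [104,123): 19 bp
  [123,131): 8 bp
  [131,139): 8 bp
  [139,148): 9 bp
  [148,157): 9 bp
  [157,161): 4 bp
  [161,179): 18 bp
  [179,186): 7 bp
  [186,197): 11 bp
  [197,203): 6 bp
  [203,211): 8 bp
  [211,225): 14 bp
  [225,226): 1 bp
  [226,238): 12 bp
  [238,246): 8 bp
  [246,258): 12 bp
  [258,269): 11 bp
  [269,272): 3 bp
  [272,283): 11 bp
  [283,291): 8 bp

[1,3,4,4,5,6,7,8,8,8,8,8,8,8,9,9,9,10,10,10,11,11,11,12,12,14,14,18,19,26]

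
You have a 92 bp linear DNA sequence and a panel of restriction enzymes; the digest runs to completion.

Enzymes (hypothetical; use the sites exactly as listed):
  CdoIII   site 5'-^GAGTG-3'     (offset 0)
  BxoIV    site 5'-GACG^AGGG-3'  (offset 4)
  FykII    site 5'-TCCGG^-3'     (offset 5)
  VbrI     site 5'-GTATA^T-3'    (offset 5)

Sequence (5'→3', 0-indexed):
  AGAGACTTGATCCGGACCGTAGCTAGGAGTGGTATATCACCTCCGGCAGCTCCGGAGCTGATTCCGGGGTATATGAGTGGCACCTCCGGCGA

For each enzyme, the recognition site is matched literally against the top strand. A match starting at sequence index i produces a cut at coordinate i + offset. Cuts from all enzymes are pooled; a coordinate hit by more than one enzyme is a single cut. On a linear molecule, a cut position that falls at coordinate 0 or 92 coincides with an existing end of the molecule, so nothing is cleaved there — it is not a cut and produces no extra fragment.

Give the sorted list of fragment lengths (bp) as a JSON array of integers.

Site scan:
  CdoIII GAGTG/0: at [26, 74] ⇒ [26, 74]
  BxoIV (GACGAGGG, off=4): no sites
  FykII TCCGG/5: at [10, 41, 50, 62, 84] ⇒ [15, 46, 55, 67, 89]
  VbrI GTATAT/5: at [31, 68] ⇒ [36, 73]

All cut coordinates (distinct, sorted): [15, 26, 36, 46, 55, 67, 73, 74, 89]

Fragment lengths:
  [0,15): 15 bp
  [15,26): 11 bp
  [26,36): 10 bp
  [36,46): 10 bp
  [46,55): 9 bp
  [55,67): 12 bp
  [67,73): 6 bp
  [73,74): 1 bp
  [74,89): 15 bp
  [89,92): 3 bp

[1,3,6,9,10,10,11,12,15,15]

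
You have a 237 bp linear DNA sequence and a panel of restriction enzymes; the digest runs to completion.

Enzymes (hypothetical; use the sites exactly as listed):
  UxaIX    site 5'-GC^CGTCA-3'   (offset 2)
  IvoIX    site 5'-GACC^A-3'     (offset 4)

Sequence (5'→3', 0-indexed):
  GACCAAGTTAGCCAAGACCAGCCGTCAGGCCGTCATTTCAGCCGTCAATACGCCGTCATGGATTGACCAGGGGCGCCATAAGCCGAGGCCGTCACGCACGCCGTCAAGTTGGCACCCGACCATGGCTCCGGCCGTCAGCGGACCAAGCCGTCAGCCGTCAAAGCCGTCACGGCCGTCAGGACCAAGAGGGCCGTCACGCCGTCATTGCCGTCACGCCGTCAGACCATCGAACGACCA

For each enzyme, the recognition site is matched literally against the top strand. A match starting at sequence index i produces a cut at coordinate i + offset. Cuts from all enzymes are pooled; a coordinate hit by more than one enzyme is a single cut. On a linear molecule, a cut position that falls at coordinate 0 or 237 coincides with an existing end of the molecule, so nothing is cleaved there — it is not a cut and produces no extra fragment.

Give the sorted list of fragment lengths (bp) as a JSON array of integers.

[1,3,4,4,7,8,8,8,8,9,9,9,9,10,11,11,11,12,12,12,15,15,20,21]

Per-enzyme occurrences:
  UxaIX (GCCGTCA, off=2): starts [20, 28, 40, 51, 87, 99, 130, 146, 153, 162, 171, 189, 197, 206, 214] → cuts [22, 30, 42, 53, 89, 101, 132, 148, 155, 164, 173, 191, 199, 208, 216]
  IvoIX (GACCA, off=4): starts [0, 15, 64, 117, 140, 179, 221, 232] → cuts [4, 19, 68, 121, 144, 183, 225, 236]

All cut coordinates (distinct, sorted): [4, 19, 22, 30, 42, 53, 68, 89, 101, 121, 132, 144, 148, 155, 164, 173, 183, 191, 199, 208, 216, 225, 236]

Fragment lengths:
  [0,4): 4 bp
  [4,19): 15 bp
  [19,22): 3 bp
  [22,30): 8 bp
  [30,42): 12 bp
  [42,53): 11 bp
  [53,68): 15 bp
  [68,89): 21 bp
  [89,101): 12 bp
  [101,121): 20 bp
  [121,132): 11 bp
  [132,144): 12 bp
  [144,148): 4 bp
  [148,155): 7 bp
  [155,164): 9 bp
  [164,173): 9 bp
  [173,183): 10 bp
  [183,191): 8 bp
  [191,199): 8 bp
  [199,208): 9 bp
  [208,216): 8 bp
  [216,225): 9 bp
  [225,236): 11 bp
  [236,237): 1 bp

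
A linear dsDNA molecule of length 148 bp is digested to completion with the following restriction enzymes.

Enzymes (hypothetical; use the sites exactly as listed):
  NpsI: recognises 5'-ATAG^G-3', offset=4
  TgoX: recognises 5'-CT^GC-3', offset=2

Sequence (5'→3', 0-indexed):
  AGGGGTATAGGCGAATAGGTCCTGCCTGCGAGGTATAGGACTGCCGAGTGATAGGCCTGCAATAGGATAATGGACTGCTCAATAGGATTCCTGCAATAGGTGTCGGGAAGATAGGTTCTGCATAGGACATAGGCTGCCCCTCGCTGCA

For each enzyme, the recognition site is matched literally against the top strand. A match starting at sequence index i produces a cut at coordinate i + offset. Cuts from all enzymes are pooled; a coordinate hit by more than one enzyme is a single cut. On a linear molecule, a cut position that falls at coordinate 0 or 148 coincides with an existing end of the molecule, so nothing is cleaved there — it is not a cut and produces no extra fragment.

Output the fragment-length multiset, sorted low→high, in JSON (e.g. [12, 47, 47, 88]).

Site scan:
  NpsI (ATAGG, off=4): starts [6, 14, 34, 50, 61, 81, 95, 110, 121, 128] → cuts [10, 18, 38, 54, 65, 85, 99, 114, 125, 132]
  TgoX (CTGC, off=2): starts [21, 25, 40, 56, 74, 90, 117, 133, 143] → cuts [23, 27, 42, 58, 76, 92, 119, 135, 145]

All cut coordinates (distinct, sorted): [10, 18, 23, 27, 38, 42, 54, 58, 65, 76, 85, 92, 99, 114, 119, 125, 132, 135, 145]

Fragment lengths:
  [0,10): 10 bp
  [10,18): 8 bp
  [18,23): 5 bp
  [23,27): 4 bp
  [27,38): 11 bp
  [38,42): 4 bp
  [42,54): 12 bp
  [54,58): 4 bp
  [58,65): 7 bp
  [65,76): 11 bp
  [76,85): 9 bp
  [85,92): 7 bp
  [92,99): 7 bp
  [99,114): 15 bp
  [114,119): 5 bp
  [119,125): 6 bp
  [125,132): 7 bp
  [132,135): 3 bp
  [135,145): 10 bp
  [145,148): 3 bp

[3,3,4,4,4,5,5,6,7,7,7,7,8,9,10,10,11,11,12,15]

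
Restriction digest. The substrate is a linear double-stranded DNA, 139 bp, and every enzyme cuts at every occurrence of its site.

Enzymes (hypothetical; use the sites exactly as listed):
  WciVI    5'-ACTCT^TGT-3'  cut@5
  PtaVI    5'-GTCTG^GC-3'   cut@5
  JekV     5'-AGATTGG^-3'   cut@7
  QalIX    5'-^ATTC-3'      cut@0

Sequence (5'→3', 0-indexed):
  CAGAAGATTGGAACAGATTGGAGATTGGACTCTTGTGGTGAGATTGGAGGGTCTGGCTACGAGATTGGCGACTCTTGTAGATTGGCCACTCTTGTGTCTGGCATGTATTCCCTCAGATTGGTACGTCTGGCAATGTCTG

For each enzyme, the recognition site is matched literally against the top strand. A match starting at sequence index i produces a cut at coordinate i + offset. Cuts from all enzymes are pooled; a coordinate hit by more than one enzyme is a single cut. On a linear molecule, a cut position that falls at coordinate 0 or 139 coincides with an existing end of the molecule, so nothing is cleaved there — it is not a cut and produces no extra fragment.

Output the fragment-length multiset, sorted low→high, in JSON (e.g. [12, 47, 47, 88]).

Site scan:
  WciVI (ACTCTTGT, off=5): starts [28, 70, 87] → cuts [33, 75, 92]
  PtaVI (GTCTGGC, off=5): starts [50, 95, 124] → cuts [55, 100, 129]
  JekV (AGATTGG, off=7): starts [4, 14, 21, 40, 61, 78, 114] → cuts [11, 21, 28, 47, 68, 85, 121]
  QalIX (ATTC, off=0): starts [106] → cuts [106]

Pooled cuts: [11, 21, 28, 33, 47, 55, 68, 75, 85, 92, 100, 106, 121, 129]

Fragments:
  [0,11): 11 bp
  [11,21): 10 bp
  [21,28): 7 bp
  [28,33): 5 bp
  [33,47): 14 bp
  [47,55): 8 bp
  [55,68): 13 bp
  [68,75): 7 bp
  [75,85): 10 bp
  [85,92): 7 bp
  [92,100): 8 bp
  [100,106): 6 bp
  [106,121): 15 bp
  [121,129): 8 bp
  [129,139): 10 bp

[5,6,7,7,7,8,8,8,10,10,10,11,13,14,15]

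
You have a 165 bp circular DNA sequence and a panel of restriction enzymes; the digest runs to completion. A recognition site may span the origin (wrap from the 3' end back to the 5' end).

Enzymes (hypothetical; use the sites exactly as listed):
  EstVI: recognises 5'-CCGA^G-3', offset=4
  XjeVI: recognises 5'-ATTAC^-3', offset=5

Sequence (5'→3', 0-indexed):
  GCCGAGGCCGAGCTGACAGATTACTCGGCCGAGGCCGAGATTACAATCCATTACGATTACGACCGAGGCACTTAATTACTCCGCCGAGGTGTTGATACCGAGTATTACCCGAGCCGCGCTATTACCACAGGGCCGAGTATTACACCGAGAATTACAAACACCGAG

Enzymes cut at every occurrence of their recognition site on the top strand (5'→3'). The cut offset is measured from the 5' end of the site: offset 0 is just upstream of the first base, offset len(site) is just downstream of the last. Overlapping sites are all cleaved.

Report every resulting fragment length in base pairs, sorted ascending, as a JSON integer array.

[4,5,6,6,6,6,6,6,7,7,7,8,8,9,10,11,13,13,13,14]

Site scan:
  EstVI CCGAG/4: at [1, 7, 28, 34, 62, 83, 97, 108, 132, 144, 160] ⇒ [5, 11, 32, 38, 66, 87, 101, 112, 136, 148, 164]
  XjeVI ATTAC/5: at [19, 39, 49, 55, 74, 103, 120, 138, 150] ⇒ [24, 44, 54, 60, 79, 108, 125, 143, 155]

All cut coordinates (distinct, sorted): [5, 11, 24, 32, 38, 44, 54, 60, 66, 79, 87, 101, 108, 112, 125, 136, 143, 148, 155, 164]

Fragments:
  5→11: 6 bp
  11→24: 13 bp
  24→32: 8 bp
  32→38: 6 bp
  38→44: 6 bp
  44→54: 10 bp
  54→60: 6 bp
  60→66: 6 bp
  66→79: 13 bp
  79→87: 8 bp
  87→101: 14 bp
  101→108: 7 bp
  108→112: 4 bp
  112→125: 13 bp
  125→136: 11 bp
  136→143: 7 bp
  143→148: 5 bp
  148→155: 7 bp
  155→164: 9 bp
  164→5 (wrap): 165-164+5 = 6 bp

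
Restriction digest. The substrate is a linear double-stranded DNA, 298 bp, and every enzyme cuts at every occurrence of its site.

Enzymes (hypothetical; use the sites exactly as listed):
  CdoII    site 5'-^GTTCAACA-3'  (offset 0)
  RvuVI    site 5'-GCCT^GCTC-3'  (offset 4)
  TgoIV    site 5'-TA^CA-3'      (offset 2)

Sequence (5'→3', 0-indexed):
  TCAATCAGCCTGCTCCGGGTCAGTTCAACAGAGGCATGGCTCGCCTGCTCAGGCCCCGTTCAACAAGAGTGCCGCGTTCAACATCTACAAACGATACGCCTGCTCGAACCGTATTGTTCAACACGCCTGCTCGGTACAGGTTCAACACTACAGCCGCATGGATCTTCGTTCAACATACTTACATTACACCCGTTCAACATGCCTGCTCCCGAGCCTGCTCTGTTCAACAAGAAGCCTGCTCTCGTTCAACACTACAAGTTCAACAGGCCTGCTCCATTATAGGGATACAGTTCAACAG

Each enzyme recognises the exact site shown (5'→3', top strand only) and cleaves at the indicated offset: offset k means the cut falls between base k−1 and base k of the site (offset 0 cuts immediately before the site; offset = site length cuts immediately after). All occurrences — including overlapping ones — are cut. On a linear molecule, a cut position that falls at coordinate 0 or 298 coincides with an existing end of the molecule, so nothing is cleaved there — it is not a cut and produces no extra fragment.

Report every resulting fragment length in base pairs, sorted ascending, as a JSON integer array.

[2,3,3,5,5,5,6,8,9,11,11,11,11,11,12,12,13,13,13,14,14,14,16,17,17,18,24]

Scan for sites:
  CdoII (GTTCAACA, off=0): starts [22, 57, 75, 115, 139, 167, 191, 221, 243, 257, 289] → cuts [22, 57, 75, 115, 139, 167, 191, 221, 243, 257, 289]
  RvuVI (GCCTGCTC, off=4): starts [7, 42, 97, 124, 200, 212, 233, 266] → cuts [11, 46, 101, 128, 204, 216, 237, 270]
  TgoIV (TACA, off=2): starts [85, 134, 148, 179, 184, 252, 285] → cuts [87, 136, 150, 181, 186, 254, 287]

All cut coordinates (distinct, sorted): [11, 22, 46, 57, 75, 87, 101, 115, 128, 136, 139, 150, 167, 181, 186, 191, 204, 216, 221, 237, 243, 254, 257, 270, 287, 289]

Fragments:
  [0,11): 11 bp
  [11,22): 11 bp
  [22,46): 24 bp
  [46,57): 11 bp
  [57,75): 18 bp
  [75,87): 12 bp
  [87,101): 14 bp
  [101,115): 14 bp
  [115,128): 13 bp
  [128,136): 8 bp
  [136,139): 3 bp
  [139,150): 11 bp
  [150,167): 17 bp
  [167,181): 14 bp
  [181,186): 5 bp
  [186,191): 5 bp
  [191,204): 13 bp
  [204,216): 12 bp
  [216,221): 5 bp
  [221,237): 16 bp
  [237,243): 6 bp
  [243,254): 11 bp
  [254,257): 3 bp
  [257,270): 13 bp
  [270,287): 17 bp
  [287,289): 2 bp
  [289,298): 9 bp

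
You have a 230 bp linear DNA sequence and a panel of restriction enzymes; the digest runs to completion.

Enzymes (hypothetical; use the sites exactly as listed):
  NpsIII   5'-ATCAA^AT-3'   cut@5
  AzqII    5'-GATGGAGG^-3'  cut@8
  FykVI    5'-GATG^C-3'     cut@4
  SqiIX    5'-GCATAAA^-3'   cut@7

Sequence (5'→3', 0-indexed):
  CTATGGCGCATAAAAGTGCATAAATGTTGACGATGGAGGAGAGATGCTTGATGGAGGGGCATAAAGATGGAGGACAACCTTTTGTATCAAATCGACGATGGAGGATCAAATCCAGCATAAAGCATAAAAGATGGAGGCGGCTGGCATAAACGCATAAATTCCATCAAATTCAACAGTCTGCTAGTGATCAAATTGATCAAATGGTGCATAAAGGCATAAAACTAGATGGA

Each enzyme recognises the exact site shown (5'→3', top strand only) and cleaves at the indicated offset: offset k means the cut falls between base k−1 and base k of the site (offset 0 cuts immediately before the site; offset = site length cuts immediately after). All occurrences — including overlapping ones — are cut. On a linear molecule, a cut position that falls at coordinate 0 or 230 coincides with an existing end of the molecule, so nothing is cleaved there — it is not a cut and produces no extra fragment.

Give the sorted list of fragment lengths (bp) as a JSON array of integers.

Scan for sites:
  NpsIII ATCAAAT/5: at [85, 104, 162, 186, 195] ⇒ [90, 109, 167, 191, 200]
  AzqII GATGGAGG/8: at [31, 49, 65, 96, 129] ⇒ [39, 57, 73, 104, 137]
  FykVI GATGC/4: at [42] ⇒ [46]
  SqiIX GCATAAA/7: at [7, 17, 58, 114, 121, 143, 151, 205, 213] ⇒ [14, 24, 65, 121, 128, 150, 158, 212, 220]

Pooled cuts: [14, 24, 39, 46, 57, 65, 73, 90, 104, 109, 121, 128, 137, 150, 158, 167, 191, 200, 212, 220]

Fragment lengths:
  [0,14): 14 bp
  [14,24): 10 bp
  [24,39): 15 bp
  [39,46): 7 bp
  [46,57): 11 bp
  [57,65): 8 bp
  [65,73): 8 bp
  [73,90): 17 bp
  [90,104): 14 bp
  [104,109): 5 bp
  [109,121): 12 bp
  [121,128): 7 bp
  [128,137): 9 bp
  [137,150): 13 bp
  [150,158): 8 bp
  [158,167): 9 bp
  [167,191): 24 bp
  [191,200): 9 bp
  [200,212): 12 bp
  [212,220): 8 bp
  [220,230): 10 bp

[5,7,7,8,8,8,8,9,9,9,10,10,11,12,12,13,14,14,15,17,24]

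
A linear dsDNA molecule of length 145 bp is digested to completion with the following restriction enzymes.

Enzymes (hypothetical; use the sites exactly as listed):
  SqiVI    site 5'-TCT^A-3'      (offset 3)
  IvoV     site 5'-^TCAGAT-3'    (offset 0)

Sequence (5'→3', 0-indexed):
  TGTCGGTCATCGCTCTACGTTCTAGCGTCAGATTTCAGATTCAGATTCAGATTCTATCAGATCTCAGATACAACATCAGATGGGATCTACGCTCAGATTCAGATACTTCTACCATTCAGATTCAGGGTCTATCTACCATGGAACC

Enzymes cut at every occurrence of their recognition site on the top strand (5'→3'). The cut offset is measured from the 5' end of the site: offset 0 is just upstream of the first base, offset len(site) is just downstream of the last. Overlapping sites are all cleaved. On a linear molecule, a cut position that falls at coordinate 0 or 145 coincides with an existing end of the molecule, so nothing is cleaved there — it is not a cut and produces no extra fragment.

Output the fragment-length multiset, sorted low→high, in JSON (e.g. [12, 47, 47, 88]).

Scan for sites:
  SqiVI TCTA/3: at [13, 20, 52, 85, 107, 127, 131] ⇒ [16, 23, 55, 88, 110, 130, 134]
  IvoV TCAGAT/0: at [27, 34, 40, 46, 56, 63, 75, 92, 98, 115] ⇒ [27, 34, 40, 46, 56, 63, 75, 92, 98, 115]

Pooled cuts: [16, 23, 27, 34, 40, 46, 55, 56, 63, 75, 88, 92, 98, 110, 115, 130, 134]

Fragment lengths:
  [0,16): 16 bp
  [16,23): 7 bp
  [23,27): 4 bp
  [27,34): 7 bp
  [34,40): 6 bp
  [40,46): 6 bp
  [46,55): 9 bp
  [55,56): 1 bp
  [56,63): 7 bp
  [63,75): 12 bp
  [75,88): 13 bp
  [88,92): 4 bp
  [92,98): 6 bp
  [98,110): 12 bp
  [110,115): 5 bp
  [115,130): 15 bp
  [130,134): 4 bp
  [134,145): 11 bp

[1,4,4,4,5,6,6,6,7,7,7,9,11,12,12,13,15,16]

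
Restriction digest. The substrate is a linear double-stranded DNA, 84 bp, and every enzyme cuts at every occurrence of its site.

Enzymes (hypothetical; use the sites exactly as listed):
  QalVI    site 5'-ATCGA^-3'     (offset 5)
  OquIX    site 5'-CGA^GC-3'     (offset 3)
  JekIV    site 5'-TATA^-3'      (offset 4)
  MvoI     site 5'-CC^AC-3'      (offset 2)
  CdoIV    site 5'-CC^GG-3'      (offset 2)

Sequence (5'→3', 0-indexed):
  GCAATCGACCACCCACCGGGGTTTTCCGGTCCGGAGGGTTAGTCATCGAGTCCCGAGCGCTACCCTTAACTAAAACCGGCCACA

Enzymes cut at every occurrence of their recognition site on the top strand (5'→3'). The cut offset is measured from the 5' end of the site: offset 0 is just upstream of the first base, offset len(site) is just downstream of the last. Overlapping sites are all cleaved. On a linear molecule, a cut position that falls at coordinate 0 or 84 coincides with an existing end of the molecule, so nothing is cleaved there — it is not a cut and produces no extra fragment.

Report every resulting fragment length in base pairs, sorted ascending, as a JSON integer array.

Per-enzyme occurrences:
  QalVI (ATCGA, off=5): starts [3, 44] → cuts [8, 49]
  OquIX (CGAGC, off=3): starts [53] → cuts [56]
  JekIV (TATA, off=4): no sites
  MvoI (CCAC, off=2): starts [8, 12, 79] → cuts [10, 14, 81]
  CdoIV (CCGG, off=2): starts [15, 25, 30, 75] → cuts [17, 27, 32, 77]

All cut coordinates (distinct, sorted): [8, 10, 14, 17, 27, 32, 49, 56, 77, 81]

Fragment lengths:
  [0,8): 8 bp
  [8,10): 2 bp
  [10,14): 4 bp
  [14,17): 3 bp
  [17,27): 10 bp
  [27,32): 5 bp
  [32,49): 17 bp
  [49,56): 7 bp
  [56,77): 21 bp
  [77,81): 4 bp
  [81,84): 3 bp

[2,3,3,4,4,5,7,8,10,17,21]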